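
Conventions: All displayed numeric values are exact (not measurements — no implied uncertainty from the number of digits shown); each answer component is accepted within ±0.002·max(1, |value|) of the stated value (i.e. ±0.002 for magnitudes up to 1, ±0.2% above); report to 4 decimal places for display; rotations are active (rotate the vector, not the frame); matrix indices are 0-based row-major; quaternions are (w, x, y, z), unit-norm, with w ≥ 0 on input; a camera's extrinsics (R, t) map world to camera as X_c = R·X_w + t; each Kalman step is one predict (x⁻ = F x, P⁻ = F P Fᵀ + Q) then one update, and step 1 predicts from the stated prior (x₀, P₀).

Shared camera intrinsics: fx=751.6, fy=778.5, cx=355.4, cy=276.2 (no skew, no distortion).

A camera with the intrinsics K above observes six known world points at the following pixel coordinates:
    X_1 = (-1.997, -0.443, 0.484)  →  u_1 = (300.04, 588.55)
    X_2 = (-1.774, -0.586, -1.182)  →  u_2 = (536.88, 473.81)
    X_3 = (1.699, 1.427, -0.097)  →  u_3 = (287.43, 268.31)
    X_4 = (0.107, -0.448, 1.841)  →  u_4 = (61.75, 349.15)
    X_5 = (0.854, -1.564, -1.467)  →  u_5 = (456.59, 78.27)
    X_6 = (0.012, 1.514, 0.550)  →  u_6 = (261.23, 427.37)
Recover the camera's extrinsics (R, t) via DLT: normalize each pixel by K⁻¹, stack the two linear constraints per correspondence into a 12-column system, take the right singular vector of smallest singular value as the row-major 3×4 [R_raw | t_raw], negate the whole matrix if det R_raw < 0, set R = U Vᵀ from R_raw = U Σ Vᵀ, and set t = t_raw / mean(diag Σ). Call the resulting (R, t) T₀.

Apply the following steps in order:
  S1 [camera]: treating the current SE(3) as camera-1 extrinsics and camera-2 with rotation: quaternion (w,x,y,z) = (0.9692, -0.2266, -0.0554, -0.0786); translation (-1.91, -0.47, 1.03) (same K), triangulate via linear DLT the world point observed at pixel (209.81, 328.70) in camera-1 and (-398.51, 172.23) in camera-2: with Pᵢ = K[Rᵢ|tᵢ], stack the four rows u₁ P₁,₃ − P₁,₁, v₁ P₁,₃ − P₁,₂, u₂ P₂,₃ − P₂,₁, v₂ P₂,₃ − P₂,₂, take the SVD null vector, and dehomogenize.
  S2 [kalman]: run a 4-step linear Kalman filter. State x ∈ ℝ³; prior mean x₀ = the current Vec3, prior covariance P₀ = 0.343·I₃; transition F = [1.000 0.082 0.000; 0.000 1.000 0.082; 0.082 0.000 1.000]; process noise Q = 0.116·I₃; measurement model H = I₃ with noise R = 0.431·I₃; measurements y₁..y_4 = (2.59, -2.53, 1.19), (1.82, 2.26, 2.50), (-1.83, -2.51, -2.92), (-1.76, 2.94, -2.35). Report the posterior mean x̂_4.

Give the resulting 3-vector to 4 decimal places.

source (pnp_recover): camera pose = R=[-0.2671 0.0091 -0.9636; -0.7887 0.5724 0.2241; 0.5536 0.8199 -0.1458], t=(-0.4100, 0.4600, 6.2498)
after S1 (triangulate): (0.2042, -0.0915, 0.7588)
after S2 (kf_track): (-0.6970, 0.5830, -1.0410)

result = (-0.6970, 0.5830, -1.0410)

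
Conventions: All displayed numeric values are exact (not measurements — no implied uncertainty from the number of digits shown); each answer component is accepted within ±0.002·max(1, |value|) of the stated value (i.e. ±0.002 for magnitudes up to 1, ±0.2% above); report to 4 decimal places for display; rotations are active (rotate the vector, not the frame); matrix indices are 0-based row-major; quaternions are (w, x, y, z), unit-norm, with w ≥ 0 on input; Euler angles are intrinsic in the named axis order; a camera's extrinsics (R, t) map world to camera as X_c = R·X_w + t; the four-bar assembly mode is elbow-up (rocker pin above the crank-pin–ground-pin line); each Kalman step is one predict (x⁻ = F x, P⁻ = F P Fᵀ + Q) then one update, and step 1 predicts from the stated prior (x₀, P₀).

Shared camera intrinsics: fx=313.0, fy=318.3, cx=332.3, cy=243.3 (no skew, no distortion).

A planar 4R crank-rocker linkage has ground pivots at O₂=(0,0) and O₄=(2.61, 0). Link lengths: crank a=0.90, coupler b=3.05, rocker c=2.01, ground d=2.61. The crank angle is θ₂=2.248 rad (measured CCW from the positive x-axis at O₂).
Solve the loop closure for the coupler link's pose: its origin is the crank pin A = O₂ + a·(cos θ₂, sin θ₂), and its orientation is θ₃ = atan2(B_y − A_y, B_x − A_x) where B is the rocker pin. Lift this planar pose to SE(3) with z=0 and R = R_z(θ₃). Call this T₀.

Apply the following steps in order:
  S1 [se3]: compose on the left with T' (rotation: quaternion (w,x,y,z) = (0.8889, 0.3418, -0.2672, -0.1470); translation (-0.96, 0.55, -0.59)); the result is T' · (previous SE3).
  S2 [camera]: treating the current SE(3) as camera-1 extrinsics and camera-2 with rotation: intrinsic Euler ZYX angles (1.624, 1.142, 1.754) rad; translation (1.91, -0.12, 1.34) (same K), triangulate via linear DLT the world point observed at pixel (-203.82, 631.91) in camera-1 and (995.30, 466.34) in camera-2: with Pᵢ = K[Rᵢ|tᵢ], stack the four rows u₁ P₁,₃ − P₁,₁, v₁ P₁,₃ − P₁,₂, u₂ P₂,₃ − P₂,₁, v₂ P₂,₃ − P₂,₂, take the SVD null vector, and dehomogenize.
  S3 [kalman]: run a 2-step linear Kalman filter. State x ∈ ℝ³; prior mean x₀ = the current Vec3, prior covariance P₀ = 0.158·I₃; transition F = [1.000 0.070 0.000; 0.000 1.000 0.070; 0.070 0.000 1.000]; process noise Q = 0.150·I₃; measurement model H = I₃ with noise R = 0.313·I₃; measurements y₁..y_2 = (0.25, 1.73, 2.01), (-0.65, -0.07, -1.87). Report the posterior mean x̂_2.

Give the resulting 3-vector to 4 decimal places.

source (fourbar_fk): coupler pose = R=[0.9094 -0.4159 0.0000; 0.4159 0.9094 0.0000; 0.0000 0.0000 1.0000], t=(-0.5640, 0.7014, 0.0000)
after S1 (compose_se3): R=[0.7730 -0.2669 -0.5755; -0.1031 0.8423 -0.5291; 0.6260 0.4683 0.6235], t=(-1.3639, 1.3076, -0.3199)
after S2 (triangulate): (0.1674, 1.5823, 1.5352)
after S3 (kf_track): (-0.1863, 0.8430, -0.0486)

result = (-0.1863, 0.8430, -0.0486)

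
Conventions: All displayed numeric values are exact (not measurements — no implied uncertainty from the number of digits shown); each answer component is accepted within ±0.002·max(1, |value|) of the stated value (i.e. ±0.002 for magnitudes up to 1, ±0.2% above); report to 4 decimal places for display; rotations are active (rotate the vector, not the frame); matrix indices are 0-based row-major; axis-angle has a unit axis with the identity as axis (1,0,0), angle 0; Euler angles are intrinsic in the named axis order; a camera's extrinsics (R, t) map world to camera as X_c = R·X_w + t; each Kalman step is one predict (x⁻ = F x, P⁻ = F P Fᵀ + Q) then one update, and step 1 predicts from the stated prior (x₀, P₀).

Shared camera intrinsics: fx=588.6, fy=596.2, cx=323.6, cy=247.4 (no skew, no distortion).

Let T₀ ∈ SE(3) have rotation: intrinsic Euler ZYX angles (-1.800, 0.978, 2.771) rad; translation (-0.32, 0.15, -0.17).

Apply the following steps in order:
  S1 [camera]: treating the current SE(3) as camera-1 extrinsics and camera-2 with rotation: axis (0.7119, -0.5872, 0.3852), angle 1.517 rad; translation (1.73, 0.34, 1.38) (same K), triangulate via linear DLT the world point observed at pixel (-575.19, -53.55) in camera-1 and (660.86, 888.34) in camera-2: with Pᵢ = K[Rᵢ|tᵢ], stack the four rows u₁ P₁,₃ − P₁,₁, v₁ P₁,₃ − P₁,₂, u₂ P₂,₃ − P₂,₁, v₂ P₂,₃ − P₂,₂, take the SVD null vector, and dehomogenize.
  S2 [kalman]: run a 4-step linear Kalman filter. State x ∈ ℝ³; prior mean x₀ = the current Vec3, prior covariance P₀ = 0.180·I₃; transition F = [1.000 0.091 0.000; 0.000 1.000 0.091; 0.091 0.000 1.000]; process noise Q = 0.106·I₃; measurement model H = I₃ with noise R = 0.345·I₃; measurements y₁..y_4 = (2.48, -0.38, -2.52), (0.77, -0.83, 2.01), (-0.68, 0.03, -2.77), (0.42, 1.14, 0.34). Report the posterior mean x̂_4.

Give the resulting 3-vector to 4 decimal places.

result = (0.3301, 0.3745, -0.4884)

after S1 (triangulate): (-0.4073, 1.2101, -0.8426)
after S2 (kf_track): (0.3301, 0.3745, -0.4884)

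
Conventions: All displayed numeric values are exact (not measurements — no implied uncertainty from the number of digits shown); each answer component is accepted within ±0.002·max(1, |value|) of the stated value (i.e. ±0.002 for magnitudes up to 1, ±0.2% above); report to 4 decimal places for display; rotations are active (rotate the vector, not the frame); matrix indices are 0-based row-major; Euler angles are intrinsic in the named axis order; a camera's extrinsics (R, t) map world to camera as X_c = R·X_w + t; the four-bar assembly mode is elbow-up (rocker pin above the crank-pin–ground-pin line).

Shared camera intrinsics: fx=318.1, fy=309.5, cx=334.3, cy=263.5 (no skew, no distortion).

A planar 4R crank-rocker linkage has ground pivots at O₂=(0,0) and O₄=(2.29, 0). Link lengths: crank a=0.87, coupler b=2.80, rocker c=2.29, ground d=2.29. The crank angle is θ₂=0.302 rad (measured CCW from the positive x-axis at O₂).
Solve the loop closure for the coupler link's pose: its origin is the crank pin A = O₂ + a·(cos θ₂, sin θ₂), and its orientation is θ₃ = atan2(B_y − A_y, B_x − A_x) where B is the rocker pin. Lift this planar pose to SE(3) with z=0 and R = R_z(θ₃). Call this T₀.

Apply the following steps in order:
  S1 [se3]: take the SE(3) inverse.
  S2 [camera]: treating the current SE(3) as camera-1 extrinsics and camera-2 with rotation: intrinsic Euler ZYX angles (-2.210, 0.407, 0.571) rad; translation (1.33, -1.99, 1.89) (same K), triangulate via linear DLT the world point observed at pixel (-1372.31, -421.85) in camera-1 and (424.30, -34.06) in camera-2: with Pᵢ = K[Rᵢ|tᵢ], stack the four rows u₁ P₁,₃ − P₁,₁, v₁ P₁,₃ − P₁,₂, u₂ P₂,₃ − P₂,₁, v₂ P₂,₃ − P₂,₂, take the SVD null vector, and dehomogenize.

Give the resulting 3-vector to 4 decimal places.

result = (0.2356, -1.1501, 0.2635)

source (fourbar_fk): coupler pose = R=[0.7111 -0.7031 0.0000; 0.7031 0.7111 0.0000; 0.0000 0.0000 1.0000], t=(0.8306, 0.2588, 0.0000)
after S1 (invert_se3): R=[0.7111 0.7031 0.0000; -0.7031 0.7111 0.0000; 0.0000 0.0000 1.0000], t=(-0.7726, 0.4000, 0.0000)
after S2 (triangulate): (0.2356, -1.1501, 0.2635)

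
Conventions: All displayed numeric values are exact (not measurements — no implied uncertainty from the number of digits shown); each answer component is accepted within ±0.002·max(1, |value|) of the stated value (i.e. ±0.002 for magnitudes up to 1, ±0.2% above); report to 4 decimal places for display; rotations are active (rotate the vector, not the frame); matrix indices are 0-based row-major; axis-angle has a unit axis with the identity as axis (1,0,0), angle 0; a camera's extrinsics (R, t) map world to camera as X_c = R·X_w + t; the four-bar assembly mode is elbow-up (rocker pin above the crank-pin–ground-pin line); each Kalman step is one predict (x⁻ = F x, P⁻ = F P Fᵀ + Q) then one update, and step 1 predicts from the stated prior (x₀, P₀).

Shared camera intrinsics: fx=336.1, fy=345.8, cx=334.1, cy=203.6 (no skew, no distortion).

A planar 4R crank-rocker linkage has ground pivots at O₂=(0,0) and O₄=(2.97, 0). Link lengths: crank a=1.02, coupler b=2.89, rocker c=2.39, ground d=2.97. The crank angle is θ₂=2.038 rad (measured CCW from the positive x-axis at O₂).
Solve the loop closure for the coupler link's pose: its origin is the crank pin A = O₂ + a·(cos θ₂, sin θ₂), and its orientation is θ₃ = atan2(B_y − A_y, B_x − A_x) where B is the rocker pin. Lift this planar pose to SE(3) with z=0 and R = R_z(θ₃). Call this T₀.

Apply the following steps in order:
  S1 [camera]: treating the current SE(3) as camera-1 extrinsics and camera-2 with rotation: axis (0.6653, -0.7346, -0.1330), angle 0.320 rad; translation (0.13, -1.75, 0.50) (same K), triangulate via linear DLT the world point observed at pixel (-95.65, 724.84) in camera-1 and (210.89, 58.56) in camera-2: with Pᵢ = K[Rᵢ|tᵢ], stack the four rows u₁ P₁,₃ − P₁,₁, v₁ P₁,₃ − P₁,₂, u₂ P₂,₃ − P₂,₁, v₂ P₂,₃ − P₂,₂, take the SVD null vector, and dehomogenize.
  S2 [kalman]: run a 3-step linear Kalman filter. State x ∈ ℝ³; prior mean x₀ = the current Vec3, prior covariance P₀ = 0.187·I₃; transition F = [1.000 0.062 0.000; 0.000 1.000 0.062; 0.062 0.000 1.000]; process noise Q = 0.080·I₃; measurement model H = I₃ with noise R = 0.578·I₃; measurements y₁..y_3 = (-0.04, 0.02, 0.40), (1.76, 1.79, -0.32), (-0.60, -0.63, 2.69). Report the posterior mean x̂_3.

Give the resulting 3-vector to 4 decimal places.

source (fourbar_fk): coupler pose = R=[0.8896 -0.4567 0.0000; 0.4567 0.8896 0.0000; 0.0000 0.0000 1.0000], t=(-0.4594, 0.9107, 0.0000)
after S1 (triangulate): (-0.5355, 1.2443, 1.1763)
after S2 (kf_track): (0.1085, 0.6915, 1.1809)

result = (0.1085, 0.6915, 1.1809)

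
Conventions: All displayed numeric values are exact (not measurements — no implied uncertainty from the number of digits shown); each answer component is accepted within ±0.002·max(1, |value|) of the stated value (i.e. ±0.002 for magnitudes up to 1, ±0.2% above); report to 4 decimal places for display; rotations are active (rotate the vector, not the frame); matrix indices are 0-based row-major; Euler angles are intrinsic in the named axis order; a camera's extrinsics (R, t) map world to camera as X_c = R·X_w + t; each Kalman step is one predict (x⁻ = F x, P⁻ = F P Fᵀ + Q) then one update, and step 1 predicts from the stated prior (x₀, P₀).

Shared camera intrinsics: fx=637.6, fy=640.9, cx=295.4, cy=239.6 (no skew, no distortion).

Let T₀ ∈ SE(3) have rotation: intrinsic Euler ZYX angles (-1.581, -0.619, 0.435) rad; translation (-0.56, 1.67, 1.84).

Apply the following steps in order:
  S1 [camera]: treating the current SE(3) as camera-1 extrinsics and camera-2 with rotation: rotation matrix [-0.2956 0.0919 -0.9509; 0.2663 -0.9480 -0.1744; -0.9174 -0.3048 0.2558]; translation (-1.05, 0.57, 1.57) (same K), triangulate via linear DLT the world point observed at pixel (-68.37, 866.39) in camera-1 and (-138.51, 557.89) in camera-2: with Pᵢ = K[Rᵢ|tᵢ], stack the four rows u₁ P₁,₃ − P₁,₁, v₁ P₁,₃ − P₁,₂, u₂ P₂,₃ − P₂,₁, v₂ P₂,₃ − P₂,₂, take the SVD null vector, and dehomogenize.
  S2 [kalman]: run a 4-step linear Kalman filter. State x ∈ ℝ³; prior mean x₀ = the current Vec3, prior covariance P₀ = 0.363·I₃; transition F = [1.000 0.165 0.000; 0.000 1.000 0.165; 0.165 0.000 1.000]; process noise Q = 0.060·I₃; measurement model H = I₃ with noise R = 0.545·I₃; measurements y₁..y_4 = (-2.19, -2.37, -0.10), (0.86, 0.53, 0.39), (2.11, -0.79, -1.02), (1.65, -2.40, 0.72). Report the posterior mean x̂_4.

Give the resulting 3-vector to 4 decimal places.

after S1 (triangulate): (-0.0901, -0.4178, 0.1926)
after S2 (kf_track): (0.5719, -1.0177, 0.1151)

result = (0.5719, -1.0177, 0.1151)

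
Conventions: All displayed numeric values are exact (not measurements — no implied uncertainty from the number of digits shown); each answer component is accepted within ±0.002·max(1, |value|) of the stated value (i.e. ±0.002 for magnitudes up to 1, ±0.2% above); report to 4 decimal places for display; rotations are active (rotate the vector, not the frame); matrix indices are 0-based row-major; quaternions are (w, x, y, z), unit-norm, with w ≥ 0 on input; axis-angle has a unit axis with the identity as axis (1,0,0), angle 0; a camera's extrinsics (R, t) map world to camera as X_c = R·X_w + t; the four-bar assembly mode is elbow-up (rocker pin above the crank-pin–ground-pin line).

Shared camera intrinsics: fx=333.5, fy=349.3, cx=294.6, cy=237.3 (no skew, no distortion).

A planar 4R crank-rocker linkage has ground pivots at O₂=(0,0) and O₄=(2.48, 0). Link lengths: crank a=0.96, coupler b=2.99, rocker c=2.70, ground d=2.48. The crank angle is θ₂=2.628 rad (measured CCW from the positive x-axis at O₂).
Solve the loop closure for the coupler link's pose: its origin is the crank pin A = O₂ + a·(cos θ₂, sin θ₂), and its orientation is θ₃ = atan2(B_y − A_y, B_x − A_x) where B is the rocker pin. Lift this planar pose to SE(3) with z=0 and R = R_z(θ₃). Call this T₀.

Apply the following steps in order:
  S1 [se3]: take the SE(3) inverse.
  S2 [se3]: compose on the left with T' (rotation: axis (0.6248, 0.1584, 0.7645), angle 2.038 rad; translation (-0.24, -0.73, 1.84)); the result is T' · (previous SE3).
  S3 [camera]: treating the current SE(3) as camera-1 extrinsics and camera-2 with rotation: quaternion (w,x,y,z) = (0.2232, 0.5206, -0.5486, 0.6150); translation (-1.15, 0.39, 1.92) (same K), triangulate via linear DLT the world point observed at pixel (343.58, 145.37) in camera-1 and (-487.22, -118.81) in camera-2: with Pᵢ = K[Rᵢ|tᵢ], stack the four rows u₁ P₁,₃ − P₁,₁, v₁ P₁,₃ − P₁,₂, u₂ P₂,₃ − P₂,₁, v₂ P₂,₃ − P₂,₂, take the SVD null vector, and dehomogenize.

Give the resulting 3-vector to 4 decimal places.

source (fourbar_fk): coupler pose = R=[0.7440 -0.6682 0.0000; 0.6682 0.7440 0.0000; 0.0000 0.0000 1.0000], t=(-0.8361, 0.4717, 0.0000)
after S1 (invert_se3): R=[0.7440 0.6682 0.0000; -0.6682 0.7440 0.0000; 0.0000 0.0000 1.0000], t=(0.3069, -0.9096, 0.0000)
after S2 (compose_se3): R=[0.4464 -0.3236 0.8342; 0.8913 0.2441 -0.3822; -0.0799 0.9142 0.3974], t=(0.2859, -0.0999, 1.3420)
after S3 (triangulate): (-0.6526, 1.2152, 0.9881)

result = (-0.6526, 1.2152, 0.9881)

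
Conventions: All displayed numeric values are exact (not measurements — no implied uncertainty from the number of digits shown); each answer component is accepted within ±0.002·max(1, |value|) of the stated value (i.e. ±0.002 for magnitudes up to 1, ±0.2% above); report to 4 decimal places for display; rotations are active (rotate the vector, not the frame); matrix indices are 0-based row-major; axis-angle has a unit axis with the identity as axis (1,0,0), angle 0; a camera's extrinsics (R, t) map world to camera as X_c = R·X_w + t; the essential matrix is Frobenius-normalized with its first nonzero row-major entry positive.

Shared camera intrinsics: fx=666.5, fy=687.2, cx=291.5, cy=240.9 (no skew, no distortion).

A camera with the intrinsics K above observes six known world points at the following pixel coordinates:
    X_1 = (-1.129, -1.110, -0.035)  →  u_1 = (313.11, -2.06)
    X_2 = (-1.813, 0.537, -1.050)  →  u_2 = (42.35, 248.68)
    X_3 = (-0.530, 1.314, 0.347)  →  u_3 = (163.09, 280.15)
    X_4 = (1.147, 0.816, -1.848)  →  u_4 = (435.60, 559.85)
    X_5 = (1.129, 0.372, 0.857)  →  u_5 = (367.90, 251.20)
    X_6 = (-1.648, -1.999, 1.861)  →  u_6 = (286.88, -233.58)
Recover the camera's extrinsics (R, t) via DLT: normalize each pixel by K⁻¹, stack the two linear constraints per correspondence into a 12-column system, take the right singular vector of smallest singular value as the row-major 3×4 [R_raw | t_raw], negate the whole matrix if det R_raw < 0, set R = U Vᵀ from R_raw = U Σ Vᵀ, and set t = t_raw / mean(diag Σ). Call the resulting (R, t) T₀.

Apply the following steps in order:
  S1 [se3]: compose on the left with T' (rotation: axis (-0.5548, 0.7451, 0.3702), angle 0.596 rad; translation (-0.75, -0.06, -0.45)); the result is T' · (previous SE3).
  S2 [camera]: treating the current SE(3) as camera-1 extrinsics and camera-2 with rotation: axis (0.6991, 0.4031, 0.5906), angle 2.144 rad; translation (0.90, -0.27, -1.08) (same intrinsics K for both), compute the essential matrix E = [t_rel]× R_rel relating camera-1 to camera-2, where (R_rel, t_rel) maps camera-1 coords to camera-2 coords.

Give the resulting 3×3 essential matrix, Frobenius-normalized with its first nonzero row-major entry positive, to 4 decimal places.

matrix = [0.4819 0.1515 -0.2484; -0.4261 0.4564 -0.2985; -0.2655 -0.2409 0.2750]

source (pnp_recover): camera pose = R=[0.7501 -0.6370 -0.1776; 0.4382 0.6799 -0.5879; 0.4953 0.3632 0.7892], t=(0.2600, -0.1500, 4.8900)
after S1 (compose_se3): R=[0.7279 -0.6117 0.3098; 0.6848 0.6712 -0.2838; -0.0343 0.4187 0.9075], t=(1.3929, 1.5925, 3.6341)
after S2 (essential): [0.4819 0.1515 -0.2484; -0.4261 0.4564 -0.2985; -0.2655 -0.2409 0.2750]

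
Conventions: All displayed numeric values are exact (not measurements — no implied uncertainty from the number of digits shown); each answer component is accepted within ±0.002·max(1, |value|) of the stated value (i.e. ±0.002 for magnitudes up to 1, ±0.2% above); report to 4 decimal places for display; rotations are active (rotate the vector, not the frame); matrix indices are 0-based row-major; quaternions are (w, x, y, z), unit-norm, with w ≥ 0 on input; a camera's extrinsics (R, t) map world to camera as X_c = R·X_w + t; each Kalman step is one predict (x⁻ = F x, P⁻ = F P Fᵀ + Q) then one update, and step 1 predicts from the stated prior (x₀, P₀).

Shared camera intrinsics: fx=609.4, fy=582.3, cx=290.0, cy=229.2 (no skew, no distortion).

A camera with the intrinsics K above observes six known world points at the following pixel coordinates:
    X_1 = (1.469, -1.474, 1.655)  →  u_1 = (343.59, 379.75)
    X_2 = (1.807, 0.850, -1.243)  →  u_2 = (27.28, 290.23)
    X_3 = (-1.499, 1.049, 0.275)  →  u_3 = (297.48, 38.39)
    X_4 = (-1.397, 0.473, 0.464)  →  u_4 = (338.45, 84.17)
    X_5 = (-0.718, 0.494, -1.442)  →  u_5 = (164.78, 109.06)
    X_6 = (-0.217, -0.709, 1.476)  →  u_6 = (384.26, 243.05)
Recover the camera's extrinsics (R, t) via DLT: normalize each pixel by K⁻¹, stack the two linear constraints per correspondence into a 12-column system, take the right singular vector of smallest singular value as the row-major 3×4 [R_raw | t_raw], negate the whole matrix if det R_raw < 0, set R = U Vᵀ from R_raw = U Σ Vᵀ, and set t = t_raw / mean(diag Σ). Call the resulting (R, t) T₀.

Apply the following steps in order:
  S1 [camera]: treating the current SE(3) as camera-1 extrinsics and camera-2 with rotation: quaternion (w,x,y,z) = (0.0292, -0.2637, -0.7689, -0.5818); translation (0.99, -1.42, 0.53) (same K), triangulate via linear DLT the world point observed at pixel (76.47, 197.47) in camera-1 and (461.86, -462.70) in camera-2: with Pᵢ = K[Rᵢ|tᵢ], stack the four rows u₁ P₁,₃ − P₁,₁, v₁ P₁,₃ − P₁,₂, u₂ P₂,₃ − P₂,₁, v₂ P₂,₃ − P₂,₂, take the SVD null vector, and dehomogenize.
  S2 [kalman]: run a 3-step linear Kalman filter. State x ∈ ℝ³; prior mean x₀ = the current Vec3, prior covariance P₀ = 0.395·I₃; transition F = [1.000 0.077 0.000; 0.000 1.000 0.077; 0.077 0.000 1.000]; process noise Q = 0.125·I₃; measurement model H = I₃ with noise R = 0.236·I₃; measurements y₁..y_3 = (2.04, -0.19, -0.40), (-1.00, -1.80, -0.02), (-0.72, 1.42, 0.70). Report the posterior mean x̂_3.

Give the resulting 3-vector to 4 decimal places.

result = (-0.2914, 0.2582, 0.2375)

source (pnp_recover): camera pose = R=[-0.5801 -0.6212 0.5270; 0.7173 -0.6961 -0.0310; 0.3861 0.3600 0.8493], t=(-0.2898, -0.1299, 5.8979)
after S1 (triangulate): (0.5568, 0.8605, -1.3379)
after S2 (kf_track): (-0.2914, 0.2582, 0.2375)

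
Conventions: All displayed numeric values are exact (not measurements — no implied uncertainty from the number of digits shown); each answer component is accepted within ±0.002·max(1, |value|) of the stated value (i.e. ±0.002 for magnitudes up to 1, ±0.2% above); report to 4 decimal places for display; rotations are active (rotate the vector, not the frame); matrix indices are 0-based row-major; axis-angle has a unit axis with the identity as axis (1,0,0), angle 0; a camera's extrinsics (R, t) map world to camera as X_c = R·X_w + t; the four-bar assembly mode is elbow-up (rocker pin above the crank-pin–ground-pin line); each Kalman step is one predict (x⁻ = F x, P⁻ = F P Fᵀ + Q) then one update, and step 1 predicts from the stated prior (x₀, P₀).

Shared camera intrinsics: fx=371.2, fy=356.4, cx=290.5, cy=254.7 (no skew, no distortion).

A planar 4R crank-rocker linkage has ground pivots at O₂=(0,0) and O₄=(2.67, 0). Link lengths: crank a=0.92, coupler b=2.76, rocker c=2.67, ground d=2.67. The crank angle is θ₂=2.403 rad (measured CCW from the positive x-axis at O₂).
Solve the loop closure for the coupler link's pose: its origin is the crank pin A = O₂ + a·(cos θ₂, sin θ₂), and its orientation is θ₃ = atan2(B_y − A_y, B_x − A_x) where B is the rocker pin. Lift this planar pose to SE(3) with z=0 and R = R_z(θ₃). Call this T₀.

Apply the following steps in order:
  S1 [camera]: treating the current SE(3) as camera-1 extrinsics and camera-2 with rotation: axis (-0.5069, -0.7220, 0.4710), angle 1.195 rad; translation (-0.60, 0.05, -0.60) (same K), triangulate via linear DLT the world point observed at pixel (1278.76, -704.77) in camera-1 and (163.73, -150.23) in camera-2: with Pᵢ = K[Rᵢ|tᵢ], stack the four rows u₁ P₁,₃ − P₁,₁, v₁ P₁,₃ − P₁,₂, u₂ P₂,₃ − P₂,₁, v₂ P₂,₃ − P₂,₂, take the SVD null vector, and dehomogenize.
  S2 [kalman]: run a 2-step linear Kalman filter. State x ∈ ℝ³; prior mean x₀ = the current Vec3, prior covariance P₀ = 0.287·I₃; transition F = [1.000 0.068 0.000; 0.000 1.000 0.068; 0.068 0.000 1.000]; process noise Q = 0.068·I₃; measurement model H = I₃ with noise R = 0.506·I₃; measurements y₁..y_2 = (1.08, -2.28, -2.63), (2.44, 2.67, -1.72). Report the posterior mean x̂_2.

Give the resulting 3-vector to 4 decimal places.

source (fourbar_fk): coupler pose = R=[0.7717 -0.6360 0.0000; 0.6360 0.7717 0.0000; 0.0000 0.0000 1.0000], t=(-0.6803, 0.6194, 0.0000)
after S1 (triangulate): (0.2157, -1.8435, 0.2474)
after S2 (kf_track): (1.1359, -0.3892, -1.0687)

result = (1.1359, -0.3892, -1.0687)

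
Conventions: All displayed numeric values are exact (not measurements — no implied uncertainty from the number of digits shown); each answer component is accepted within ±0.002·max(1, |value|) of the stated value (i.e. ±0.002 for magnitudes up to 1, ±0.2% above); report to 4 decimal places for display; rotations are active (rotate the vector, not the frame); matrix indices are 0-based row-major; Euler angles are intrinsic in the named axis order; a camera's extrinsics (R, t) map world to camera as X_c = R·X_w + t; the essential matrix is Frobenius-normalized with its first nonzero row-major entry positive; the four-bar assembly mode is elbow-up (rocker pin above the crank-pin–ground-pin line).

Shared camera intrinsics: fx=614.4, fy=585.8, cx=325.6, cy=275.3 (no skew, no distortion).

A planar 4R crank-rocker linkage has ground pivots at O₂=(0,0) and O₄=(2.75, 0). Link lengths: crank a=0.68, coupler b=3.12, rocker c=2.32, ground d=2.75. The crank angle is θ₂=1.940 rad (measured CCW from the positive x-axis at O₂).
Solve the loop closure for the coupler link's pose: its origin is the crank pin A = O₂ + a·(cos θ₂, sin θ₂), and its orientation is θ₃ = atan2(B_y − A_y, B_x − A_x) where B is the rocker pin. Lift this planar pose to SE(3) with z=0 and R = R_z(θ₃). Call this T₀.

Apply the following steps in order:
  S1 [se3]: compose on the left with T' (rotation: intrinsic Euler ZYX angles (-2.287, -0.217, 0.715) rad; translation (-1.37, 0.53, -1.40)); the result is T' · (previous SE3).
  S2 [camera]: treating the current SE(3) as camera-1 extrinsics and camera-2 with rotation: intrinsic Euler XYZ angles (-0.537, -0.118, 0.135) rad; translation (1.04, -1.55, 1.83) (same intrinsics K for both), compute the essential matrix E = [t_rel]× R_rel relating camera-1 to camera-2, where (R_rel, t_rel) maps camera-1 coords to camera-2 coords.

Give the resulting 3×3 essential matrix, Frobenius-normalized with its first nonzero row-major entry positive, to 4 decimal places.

source (fourbar_fk): coupler pose = R=[0.8469 -0.5317 0.0000; 0.5317 0.8469 0.0000; 0.0000 0.0000 1.0000], t=(-0.2454, 0.6342, 0.0000)
after S1 (compose_se3): R=[-0.1909 0.9018 -0.3878; -0.8308 0.0620 0.5531; 0.5227 0.4278 0.7374], t=(-0.7927, 0.4639, -1.0468)
after S2 (essential): [0.1541 0.1332 0.4297; -0.3005 0.6281 0.0502; -0.2478 0.0021 -0.4745]

matrix = [0.1541 0.1332 0.4297; -0.3005 0.6281 0.0502; -0.2478 0.0021 -0.4745]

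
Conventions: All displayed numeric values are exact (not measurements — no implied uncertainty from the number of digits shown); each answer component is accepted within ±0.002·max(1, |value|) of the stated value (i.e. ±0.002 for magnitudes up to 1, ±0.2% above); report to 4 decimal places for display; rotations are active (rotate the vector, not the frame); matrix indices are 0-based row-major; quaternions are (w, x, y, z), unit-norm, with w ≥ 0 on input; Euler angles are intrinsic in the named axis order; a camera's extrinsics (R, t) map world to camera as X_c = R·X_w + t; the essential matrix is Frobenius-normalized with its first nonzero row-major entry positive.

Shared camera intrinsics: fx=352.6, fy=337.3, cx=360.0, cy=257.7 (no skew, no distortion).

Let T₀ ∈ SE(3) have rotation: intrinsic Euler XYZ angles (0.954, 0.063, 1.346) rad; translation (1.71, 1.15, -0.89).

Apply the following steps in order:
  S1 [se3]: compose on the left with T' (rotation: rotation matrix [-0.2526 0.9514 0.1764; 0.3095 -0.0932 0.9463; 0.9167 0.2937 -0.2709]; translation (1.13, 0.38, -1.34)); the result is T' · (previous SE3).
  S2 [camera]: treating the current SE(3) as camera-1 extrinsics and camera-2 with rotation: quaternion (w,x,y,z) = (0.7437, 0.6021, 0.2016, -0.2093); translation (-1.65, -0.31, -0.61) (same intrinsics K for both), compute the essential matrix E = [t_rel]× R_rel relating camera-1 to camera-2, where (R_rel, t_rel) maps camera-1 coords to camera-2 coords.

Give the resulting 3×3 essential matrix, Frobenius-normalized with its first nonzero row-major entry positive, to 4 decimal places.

matrix = [0.0031 0.2155 0.3337; -0.0421 -0.1610 -0.5697; -0.1437 0.6423 -0.2383]

after S1 (compose_se3): R=[0.6299 0.3592 -0.6886; 0.7601 -0.1028 0.6417; 0.1597 -0.9276 -0.3377], t=(1.6351, -0.0402, 0.8064)
after S2 (essential): [0.0031 0.2155 0.3337; -0.0421 -0.1610 -0.5697; -0.1437 0.6423 -0.2383]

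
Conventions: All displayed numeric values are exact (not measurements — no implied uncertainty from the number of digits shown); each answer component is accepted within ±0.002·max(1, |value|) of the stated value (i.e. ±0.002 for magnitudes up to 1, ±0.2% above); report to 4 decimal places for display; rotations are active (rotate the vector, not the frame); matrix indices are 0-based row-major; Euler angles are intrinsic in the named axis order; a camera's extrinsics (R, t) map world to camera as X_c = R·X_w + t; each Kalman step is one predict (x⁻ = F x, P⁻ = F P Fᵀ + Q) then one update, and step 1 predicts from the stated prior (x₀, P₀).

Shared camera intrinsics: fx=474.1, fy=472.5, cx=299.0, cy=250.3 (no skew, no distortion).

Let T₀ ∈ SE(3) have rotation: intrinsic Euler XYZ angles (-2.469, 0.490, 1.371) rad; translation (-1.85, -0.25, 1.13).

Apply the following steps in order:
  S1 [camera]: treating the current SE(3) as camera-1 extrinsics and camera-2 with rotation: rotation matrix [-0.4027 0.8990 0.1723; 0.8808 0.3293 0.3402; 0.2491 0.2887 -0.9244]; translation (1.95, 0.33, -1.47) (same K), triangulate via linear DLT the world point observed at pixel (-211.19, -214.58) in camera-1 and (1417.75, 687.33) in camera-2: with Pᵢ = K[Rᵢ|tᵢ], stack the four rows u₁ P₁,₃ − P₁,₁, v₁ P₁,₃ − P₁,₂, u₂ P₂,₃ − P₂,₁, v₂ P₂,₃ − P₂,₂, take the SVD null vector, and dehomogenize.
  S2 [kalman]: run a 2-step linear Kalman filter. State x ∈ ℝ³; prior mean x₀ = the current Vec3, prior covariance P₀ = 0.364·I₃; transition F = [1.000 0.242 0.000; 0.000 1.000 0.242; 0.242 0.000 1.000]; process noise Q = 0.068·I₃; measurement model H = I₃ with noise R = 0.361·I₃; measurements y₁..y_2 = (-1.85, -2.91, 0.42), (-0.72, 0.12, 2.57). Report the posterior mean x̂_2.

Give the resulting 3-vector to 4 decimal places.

after S1 (triangulate): (0.9062, -0.3504, -1.8885)
after S2 (kf_track): (-0.6341, -0.9706, 0.7413)

result = (-0.6341, -0.9706, 0.7413)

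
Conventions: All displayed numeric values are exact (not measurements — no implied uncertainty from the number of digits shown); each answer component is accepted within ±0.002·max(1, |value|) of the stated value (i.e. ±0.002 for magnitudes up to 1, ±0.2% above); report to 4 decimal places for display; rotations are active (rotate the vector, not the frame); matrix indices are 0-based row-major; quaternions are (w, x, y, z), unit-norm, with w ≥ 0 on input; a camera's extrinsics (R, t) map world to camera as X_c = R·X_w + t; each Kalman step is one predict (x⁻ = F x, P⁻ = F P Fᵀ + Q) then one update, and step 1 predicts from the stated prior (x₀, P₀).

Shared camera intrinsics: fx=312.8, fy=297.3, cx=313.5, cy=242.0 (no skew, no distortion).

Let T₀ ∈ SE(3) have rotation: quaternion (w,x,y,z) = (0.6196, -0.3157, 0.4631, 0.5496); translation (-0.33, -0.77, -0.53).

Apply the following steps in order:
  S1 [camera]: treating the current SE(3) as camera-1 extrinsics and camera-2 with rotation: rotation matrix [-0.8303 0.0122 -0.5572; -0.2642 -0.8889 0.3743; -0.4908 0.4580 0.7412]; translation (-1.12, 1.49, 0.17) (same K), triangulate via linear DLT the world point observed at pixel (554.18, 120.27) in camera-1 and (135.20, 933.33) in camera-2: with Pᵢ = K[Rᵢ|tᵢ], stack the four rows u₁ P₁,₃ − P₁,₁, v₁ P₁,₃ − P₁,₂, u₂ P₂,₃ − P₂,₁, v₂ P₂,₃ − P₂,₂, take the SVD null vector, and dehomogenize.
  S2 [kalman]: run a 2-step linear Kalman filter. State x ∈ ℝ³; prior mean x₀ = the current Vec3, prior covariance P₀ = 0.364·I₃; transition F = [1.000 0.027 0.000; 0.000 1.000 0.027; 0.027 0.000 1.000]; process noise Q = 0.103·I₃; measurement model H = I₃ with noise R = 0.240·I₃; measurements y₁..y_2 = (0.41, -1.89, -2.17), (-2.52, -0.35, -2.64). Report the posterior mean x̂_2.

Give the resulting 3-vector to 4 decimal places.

result = (-1.4229, -0.9395, -1.8907)

after S1 (triangulate): (-1.2527, -0.7854, 1.1344)
after S2 (kf_track): (-1.4229, -0.9395, -1.8907)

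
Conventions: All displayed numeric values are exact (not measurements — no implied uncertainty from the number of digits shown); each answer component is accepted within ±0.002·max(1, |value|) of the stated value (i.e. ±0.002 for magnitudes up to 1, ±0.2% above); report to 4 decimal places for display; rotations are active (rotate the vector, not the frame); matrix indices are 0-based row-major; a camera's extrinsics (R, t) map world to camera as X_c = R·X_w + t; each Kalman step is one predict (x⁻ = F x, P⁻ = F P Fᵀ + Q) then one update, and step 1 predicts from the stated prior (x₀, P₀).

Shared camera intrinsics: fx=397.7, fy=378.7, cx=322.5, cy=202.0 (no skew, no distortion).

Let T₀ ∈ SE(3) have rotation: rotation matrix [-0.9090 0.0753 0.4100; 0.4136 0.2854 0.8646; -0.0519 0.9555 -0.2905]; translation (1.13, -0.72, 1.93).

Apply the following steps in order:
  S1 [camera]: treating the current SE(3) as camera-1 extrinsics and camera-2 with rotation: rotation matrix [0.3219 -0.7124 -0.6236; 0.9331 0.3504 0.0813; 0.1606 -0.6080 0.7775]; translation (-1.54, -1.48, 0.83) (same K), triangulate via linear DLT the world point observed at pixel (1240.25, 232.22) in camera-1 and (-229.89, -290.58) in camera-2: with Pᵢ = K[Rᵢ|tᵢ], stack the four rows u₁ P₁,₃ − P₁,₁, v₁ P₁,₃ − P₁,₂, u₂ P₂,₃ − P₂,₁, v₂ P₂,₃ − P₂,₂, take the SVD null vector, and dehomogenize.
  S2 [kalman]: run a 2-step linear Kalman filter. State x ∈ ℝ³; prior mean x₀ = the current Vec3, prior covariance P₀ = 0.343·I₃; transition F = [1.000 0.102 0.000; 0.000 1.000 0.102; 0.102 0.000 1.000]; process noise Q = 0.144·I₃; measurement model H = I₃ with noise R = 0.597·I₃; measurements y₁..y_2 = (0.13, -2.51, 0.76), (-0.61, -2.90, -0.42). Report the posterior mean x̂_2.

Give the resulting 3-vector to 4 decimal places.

after S1 (triangulate): (-1.3267, -0.2259, 1.6620)
after S2 (kf_track): (-0.8288, -1.8236, 0.4356)

result = (-0.8288, -1.8236, 0.4356)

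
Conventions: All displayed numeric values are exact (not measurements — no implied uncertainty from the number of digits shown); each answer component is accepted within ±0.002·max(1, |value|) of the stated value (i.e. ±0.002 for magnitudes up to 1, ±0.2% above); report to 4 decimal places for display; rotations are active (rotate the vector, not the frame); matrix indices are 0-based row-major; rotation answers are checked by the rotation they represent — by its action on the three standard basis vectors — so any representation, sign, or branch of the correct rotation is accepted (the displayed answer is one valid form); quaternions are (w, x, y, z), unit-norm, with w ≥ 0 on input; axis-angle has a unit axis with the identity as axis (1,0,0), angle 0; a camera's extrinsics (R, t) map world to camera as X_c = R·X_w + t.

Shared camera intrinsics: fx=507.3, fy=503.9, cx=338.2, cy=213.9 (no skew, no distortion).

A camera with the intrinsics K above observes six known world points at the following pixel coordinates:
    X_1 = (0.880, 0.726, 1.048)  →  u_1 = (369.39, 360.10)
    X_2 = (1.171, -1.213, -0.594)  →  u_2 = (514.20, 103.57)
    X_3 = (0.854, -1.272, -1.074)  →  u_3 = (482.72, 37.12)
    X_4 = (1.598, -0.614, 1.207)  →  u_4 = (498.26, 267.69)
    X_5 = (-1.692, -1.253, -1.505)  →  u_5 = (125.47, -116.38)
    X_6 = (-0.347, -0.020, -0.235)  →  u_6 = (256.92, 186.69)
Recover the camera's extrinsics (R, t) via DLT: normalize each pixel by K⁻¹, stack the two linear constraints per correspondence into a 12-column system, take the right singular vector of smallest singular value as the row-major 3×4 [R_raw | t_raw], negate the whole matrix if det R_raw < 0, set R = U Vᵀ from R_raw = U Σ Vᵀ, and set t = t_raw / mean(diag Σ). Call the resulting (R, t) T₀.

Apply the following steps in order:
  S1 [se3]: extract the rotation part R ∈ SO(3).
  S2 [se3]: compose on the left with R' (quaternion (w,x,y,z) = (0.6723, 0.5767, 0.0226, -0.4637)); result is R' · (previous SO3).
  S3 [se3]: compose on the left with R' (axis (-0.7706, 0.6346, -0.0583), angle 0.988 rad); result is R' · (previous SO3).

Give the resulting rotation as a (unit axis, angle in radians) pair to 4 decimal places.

rotation (axis_angle) = ((0.1608, 0.4123, -0.8967), 0.9059)

source (pnp_recover): camera pose = R=[0.8818 -0.4533 0.1302; 0.3912 0.8573 0.3347; -0.2633 -0.2442 0.9333], t=(-0.3000, 0.0200, 4.0398)
after S1 (rot_of_se3): [0.8818 -0.4533 0.1302; 0.3912 0.8573 0.3347; -0.2633 -0.2442 0.9333]
after S2 (compose_so3): [0.8886 0.4221 -0.1793; -0.3543 0.3837 -0.8528; -0.2911 0.8214 0.4905]
after S3 (compose_so3): [0.6269 0.7311 0.2692; -0.6803 0.6821 -0.2682; -0.3797 -0.0150 0.9250]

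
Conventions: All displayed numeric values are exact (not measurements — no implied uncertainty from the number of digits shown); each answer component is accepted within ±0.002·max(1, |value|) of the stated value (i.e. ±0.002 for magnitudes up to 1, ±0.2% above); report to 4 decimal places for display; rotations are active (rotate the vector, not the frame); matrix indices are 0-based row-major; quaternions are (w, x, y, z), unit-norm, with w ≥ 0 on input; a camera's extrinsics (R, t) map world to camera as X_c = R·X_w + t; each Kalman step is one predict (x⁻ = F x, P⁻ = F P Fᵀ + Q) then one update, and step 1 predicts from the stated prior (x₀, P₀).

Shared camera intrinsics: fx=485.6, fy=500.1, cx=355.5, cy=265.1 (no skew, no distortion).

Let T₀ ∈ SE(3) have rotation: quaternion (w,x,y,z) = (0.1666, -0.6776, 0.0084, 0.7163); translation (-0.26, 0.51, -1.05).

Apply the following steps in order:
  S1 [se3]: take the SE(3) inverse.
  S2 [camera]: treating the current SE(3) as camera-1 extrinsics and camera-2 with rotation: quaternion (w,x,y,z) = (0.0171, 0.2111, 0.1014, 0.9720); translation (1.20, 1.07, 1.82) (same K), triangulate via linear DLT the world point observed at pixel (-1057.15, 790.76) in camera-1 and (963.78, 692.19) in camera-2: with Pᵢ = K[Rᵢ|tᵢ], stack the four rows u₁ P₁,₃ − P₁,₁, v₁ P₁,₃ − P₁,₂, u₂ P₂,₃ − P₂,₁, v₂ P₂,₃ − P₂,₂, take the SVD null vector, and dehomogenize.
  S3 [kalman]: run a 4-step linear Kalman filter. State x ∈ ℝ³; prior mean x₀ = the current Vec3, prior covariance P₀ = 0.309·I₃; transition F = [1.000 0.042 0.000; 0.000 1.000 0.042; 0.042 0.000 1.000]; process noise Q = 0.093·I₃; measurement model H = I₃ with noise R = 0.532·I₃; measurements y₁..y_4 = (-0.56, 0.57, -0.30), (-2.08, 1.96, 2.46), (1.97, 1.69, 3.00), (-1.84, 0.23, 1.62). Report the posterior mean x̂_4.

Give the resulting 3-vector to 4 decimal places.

after S1 (invert_se3): R=[-0.0263 0.2273 -0.9735; -0.2500 -0.9444 -0.2137; -0.9679 0.2378 0.0816], t=(-1.1449, 0.1922, -0.2872)
after S2 (triangulate): (-1.3870, -0.8725, 1.5753)
after S3 (kf_track): (-0.7271, 0.8279, 1.8119)

result = (-0.7271, 0.8279, 1.8119)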